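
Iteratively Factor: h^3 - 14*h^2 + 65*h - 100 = (h - 4)*(h^2 - 10*h + 25) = (h - 5)*(h - 4)*(h - 5)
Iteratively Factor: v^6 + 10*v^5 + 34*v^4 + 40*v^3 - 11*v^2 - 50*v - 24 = (v + 1)*(v^5 + 9*v^4 + 25*v^3 + 15*v^2 - 26*v - 24) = (v + 1)*(v + 3)*(v^4 + 6*v^3 + 7*v^2 - 6*v - 8) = (v + 1)*(v + 2)*(v + 3)*(v^3 + 4*v^2 - v - 4) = (v - 1)*(v + 1)*(v + 2)*(v + 3)*(v^2 + 5*v + 4) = (v - 1)*(v + 1)*(v + 2)*(v + 3)*(v + 4)*(v + 1)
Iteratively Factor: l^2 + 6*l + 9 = (l + 3)*(l + 3)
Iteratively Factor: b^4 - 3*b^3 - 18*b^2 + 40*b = (b)*(b^3 - 3*b^2 - 18*b + 40) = b*(b - 5)*(b^2 + 2*b - 8) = b*(b - 5)*(b + 4)*(b - 2)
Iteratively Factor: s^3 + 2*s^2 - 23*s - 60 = (s - 5)*(s^2 + 7*s + 12) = (s - 5)*(s + 3)*(s + 4)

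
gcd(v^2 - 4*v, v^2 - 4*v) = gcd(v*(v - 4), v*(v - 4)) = v^2 - 4*v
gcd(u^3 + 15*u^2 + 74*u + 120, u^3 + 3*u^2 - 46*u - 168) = u^2 + 10*u + 24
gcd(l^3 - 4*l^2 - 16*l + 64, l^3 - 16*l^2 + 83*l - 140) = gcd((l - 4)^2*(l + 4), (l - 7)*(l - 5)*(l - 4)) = l - 4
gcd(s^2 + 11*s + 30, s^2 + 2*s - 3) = 1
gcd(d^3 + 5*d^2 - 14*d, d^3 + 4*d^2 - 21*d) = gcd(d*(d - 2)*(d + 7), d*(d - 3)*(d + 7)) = d^2 + 7*d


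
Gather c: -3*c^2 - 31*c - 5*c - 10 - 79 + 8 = -3*c^2 - 36*c - 81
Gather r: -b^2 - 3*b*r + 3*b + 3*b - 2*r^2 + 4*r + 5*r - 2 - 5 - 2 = -b^2 + 6*b - 2*r^2 + r*(9 - 3*b) - 9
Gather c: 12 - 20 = -8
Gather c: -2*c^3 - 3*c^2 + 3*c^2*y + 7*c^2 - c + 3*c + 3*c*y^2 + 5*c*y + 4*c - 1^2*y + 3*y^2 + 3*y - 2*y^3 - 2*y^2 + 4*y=-2*c^3 + c^2*(3*y + 4) + c*(3*y^2 + 5*y + 6) - 2*y^3 + y^2 + 6*y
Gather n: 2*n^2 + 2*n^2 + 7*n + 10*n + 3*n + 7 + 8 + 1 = 4*n^2 + 20*n + 16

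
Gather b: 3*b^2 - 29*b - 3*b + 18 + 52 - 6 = 3*b^2 - 32*b + 64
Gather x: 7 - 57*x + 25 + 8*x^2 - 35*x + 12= 8*x^2 - 92*x + 44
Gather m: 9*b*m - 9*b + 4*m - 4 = -9*b + m*(9*b + 4) - 4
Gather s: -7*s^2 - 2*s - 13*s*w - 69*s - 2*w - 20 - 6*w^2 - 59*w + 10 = -7*s^2 + s*(-13*w - 71) - 6*w^2 - 61*w - 10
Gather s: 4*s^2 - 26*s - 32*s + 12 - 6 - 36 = 4*s^2 - 58*s - 30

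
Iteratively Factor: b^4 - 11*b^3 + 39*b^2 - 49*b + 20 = (b - 4)*(b^3 - 7*b^2 + 11*b - 5) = (b - 5)*(b - 4)*(b^2 - 2*b + 1) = (b - 5)*(b - 4)*(b - 1)*(b - 1)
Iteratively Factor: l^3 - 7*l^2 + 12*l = (l - 4)*(l^2 - 3*l) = (l - 4)*(l - 3)*(l)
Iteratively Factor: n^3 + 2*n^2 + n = (n + 1)*(n^2 + n) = n*(n + 1)*(n + 1)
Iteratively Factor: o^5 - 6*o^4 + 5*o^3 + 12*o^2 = (o + 1)*(o^4 - 7*o^3 + 12*o^2) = (o - 4)*(o + 1)*(o^3 - 3*o^2) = o*(o - 4)*(o + 1)*(o^2 - 3*o) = o^2*(o - 4)*(o + 1)*(o - 3)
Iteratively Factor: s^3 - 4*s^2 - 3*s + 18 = (s - 3)*(s^2 - s - 6) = (s - 3)^2*(s + 2)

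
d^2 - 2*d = d*(d - 2)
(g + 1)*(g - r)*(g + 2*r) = g^3 + g^2*r + g^2 - 2*g*r^2 + g*r - 2*r^2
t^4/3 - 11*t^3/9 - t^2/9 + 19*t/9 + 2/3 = (t/3 + 1/3)*(t - 3)*(t - 2)*(t + 1/3)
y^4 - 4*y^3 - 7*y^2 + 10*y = y*(y - 5)*(y - 1)*(y + 2)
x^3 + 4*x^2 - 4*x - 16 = (x - 2)*(x + 2)*(x + 4)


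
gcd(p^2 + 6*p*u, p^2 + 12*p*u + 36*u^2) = p + 6*u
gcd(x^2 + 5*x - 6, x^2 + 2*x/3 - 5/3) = x - 1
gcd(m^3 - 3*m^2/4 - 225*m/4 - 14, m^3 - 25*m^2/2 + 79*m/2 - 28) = m - 8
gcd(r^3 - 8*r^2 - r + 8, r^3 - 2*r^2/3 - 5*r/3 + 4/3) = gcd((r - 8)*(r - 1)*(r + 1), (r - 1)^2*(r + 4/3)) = r - 1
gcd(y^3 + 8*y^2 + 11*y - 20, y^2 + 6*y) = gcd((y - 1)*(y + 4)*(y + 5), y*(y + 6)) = 1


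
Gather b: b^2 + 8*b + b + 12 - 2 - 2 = b^2 + 9*b + 8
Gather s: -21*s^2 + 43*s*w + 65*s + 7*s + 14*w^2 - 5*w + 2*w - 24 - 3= -21*s^2 + s*(43*w + 72) + 14*w^2 - 3*w - 27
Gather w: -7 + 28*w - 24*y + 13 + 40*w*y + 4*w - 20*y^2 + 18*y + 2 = w*(40*y + 32) - 20*y^2 - 6*y + 8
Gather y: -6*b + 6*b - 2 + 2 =0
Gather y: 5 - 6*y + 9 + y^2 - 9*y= y^2 - 15*y + 14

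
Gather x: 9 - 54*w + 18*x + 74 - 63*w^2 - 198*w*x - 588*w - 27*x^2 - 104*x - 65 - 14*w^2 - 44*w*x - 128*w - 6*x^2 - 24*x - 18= -77*w^2 - 770*w - 33*x^2 + x*(-242*w - 110)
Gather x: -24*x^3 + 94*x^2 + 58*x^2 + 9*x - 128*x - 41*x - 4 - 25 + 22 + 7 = -24*x^3 + 152*x^2 - 160*x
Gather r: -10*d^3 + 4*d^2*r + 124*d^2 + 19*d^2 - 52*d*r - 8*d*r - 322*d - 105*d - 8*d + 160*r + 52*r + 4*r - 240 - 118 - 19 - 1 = -10*d^3 + 143*d^2 - 435*d + r*(4*d^2 - 60*d + 216) - 378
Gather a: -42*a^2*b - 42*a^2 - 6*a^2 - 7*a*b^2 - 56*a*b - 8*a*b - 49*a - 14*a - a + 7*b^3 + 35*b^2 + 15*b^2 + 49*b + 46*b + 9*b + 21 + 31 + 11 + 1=a^2*(-42*b - 48) + a*(-7*b^2 - 64*b - 64) + 7*b^3 + 50*b^2 + 104*b + 64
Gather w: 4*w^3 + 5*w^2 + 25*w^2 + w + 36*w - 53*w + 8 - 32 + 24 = 4*w^3 + 30*w^2 - 16*w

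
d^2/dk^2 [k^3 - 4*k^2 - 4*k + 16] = 6*k - 8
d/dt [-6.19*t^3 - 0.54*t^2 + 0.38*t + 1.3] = -18.57*t^2 - 1.08*t + 0.38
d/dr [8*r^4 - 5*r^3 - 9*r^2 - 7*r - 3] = 32*r^3 - 15*r^2 - 18*r - 7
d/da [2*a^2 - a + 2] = 4*a - 1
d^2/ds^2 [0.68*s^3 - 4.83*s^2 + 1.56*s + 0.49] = 4.08*s - 9.66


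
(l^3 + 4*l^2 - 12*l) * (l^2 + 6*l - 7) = l^5 + 10*l^4 + 5*l^3 - 100*l^2 + 84*l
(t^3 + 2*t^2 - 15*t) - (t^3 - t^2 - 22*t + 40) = 3*t^2 + 7*t - 40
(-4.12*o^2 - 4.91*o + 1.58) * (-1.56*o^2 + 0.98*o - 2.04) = 6.4272*o^4 + 3.622*o^3 + 1.1282*o^2 + 11.5648*o - 3.2232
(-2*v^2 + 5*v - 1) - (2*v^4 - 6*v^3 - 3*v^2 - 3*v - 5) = -2*v^4 + 6*v^3 + v^2 + 8*v + 4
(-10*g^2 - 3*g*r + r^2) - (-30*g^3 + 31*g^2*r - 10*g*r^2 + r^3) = 30*g^3 - 31*g^2*r - 10*g^2 + 10*g*r^2 - 3*g*r - r^3 + r^2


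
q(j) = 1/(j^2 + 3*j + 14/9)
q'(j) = (-2*j - 3)/(j^2 + 3*j + 14/9)^2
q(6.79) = 0.01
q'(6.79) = -0.00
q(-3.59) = 0.27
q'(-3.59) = 0.31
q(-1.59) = -1.46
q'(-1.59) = 0.38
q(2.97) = 0.05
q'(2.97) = -0.02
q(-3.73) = 0.23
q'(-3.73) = 0.24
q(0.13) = 0.51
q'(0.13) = -0.85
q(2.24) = 0.08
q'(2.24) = -0.04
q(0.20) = 0.46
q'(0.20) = -0.71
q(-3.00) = 0.64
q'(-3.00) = 1.24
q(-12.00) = 0.01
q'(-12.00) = 0.00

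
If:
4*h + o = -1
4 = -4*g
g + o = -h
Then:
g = -1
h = -2/3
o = 5/3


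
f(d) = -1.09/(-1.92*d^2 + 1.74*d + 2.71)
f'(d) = -1.09*(3.84*d - 1.74)/(-1.92*d^2 + 1.74*d + 2.71)^2 = (1.8966 - 4.1856*d)/(-1.92*d^2 + 1.74*d + 2.71)^2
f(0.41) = -0.35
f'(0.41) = 0.02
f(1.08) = -0.46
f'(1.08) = -0.48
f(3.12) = 0.10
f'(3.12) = -0.10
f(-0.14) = -0.45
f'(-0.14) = 0.42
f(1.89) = 1.27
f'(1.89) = -8.13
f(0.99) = -0.43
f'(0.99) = -0.35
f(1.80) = 2.88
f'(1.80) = -39.29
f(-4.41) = 0.03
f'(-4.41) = 0.01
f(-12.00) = 0.00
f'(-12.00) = 0.00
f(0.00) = -0.40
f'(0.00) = 0.26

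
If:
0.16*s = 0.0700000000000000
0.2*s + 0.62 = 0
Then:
No Solution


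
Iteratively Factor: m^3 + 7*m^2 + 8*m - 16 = (m + 4)*(m^2 + 3*m - 4) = (m + 4)^2*(m - 1)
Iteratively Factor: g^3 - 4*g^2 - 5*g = (g + 1)*(g^2 - 5*g) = g*(g + 1)*(g - 5)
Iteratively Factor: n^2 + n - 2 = (n - 1)*(n + 2)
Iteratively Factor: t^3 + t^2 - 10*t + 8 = (t + 4)*(t^2 - 3*t + 2) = (t - 2)*(t + 4)*(t - 1)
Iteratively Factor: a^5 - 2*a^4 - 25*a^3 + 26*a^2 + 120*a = (a + 2)*(a^4 - 4*a^3 - 17*a^2 + 60*a) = (a + 2)*(a + 4)*(a^3 - 8*a^2 + 15*a) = (a - 3)*(a + 2)*(a + 4)*(a^2 - 5*a) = (a - 5)*(a - 3)*(a + 2)*(a + 4)*(a)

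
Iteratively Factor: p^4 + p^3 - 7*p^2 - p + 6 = (p + 3)*(p^3 - 2*p^2 - p + 2) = (p - 2)*(p + 3)*(p^2 - 1) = (p - 2)*(p + 1)*(p + 3)*(p - 1)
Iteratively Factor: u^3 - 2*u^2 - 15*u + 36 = (u - 3)*(u^2 + u - 12) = (u - 3)*(u + 4)*(u - 3)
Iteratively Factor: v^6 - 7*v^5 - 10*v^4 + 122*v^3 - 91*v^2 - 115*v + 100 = (v - 1)*(v^5 - 6*v^4 - 16*v^3 + 106*v^2 + 15*v - 100) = (v - 5)*(v - 1)*(v^4 - v^3 - 21*v^2 + v + 20) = (v - 5)*(v - 1)*(v + 4)*(v^3 - 5*v^2 - v + 5) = (v - 5)*(v - 1)*(v + 1)*(v + 4)*(v^2 - 6*v + 5) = (v - 5)^2*(v - 1)*(v + 1)*(v + 4)*(v - 1)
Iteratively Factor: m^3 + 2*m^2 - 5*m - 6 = (m - 2)*(m^2 + 4*m + 3) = (m - 2)*(m + 3)*(m + 1)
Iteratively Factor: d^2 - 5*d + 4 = (d - 1)*(d - 4)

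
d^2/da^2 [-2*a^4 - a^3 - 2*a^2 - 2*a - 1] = -24*a^2 - 6*a - 4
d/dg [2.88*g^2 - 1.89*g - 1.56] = 5.76*g - 1.89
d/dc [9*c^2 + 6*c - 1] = 18*c + 6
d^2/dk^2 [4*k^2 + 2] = 8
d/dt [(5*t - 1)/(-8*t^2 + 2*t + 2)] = (10*t^2 - 4*t + 3)/(16*t^4 - 8*t^3 - 7*t^2 + 2*t + 1)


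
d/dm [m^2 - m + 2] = 2*m - 1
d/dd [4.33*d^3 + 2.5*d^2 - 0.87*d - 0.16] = 12.99*d^2 + 5.0*d - 0.87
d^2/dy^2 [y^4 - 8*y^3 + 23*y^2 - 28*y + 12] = 12*y^2 - 48*y + 46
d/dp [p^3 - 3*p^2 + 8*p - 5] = 3*p^2 - 6*p + 8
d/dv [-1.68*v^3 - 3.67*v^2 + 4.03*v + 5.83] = -5.04*v^2 - 7.34*v + 4.03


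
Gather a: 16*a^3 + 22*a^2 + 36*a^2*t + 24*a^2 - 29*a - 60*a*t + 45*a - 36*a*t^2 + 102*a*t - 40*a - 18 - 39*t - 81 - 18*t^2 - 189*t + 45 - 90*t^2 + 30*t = 16*a^3 + a^2*(36*t + 46) + a*(-36*t^2 + 42*t - 24) - 108*t^2 - 198*t - 54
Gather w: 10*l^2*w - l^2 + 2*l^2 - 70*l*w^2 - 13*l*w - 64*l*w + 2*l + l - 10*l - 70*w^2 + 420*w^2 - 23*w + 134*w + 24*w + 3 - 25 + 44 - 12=l^2 - 7*l + w^2*(350 - 70*l) + w*(10*l^2 - 77*l + 135) + 10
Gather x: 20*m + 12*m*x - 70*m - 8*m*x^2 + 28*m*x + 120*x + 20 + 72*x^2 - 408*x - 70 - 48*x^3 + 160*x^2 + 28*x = -50*m - 48*x^3 + x^2*(232 - 8*m) + x*(40*m - 260) - 50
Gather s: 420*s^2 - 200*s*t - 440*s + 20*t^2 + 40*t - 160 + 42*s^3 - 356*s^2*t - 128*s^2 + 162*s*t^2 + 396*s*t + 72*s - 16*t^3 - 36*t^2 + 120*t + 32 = 42*s^3 + s^2*(292 - 356*t) + s*(162*t^2 + 196*t - 368) - 16*t^3 - 16*t^2 + 160*t - 128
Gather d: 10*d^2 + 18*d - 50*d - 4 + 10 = 10*d^2 - 32*d + 6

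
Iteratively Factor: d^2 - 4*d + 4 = (d - 2)*(d - 2)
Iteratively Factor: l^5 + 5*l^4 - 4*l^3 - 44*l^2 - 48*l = (l - 3)*(l^4 + 8*l^3 + 20*l^2 + 16*l) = (l - 3)*(l + 2)*(l^3 + 6*l^2 + 8*l) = (l - 3)*(l + 2)^2*(l^2 + 4*l) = (l - 3)*(l + 2)^2*(l + 4)*(l)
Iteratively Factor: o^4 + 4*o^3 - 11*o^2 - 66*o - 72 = (o + 3)*(o^3 + o^2 - 14*o - 24) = (o + 2)*(o + 3)*(o^2 - o - 12) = (o - 4)*(o + 2)*(o + 3)*(o + 3)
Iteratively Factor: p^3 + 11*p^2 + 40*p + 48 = (p + 4)*(p^2 + 7*p + 12) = (p + 3)*(p + 4)*(p + 4)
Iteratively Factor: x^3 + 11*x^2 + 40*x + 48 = (x + 4)*(x^2 + 7*x + 12) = (x + 3)*(x + 4)*(x + 4)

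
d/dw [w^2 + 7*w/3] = 2*w + 7/3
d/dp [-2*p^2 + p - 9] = 1 - 4*p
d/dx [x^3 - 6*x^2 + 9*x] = 3*x^2 - 12*x + 9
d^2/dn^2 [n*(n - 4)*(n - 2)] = 6*n - 12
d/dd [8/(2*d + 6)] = -4/(d + 3)^2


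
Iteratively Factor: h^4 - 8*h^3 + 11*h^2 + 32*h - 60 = (h - 2)*(h^3 - 6*h^2 - h + 30) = (h - 2)*(h + 2)*(h^2 - 8*h + 15) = (h - 3)*(h - 2)*(h + 2)*(h - 5)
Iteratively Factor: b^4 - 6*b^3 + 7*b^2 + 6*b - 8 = (b - 1)*(b^3 - 5*b^2 + 2*b + 8) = (b - 4)*(b - 1)*(b^2 - b - 2) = (b - 4)*(b - 1)*(b + 1)*(b - 2)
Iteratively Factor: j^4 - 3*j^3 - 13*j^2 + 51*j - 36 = (j - 3)*(j^3 - 13*j + 12) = (j - 3)*(j - 1)*(j^2 + j - 12) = (j - 3)^2*(j - 1)*(j + 4)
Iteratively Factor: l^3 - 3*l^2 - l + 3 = (l + 1)*(l^2 - 4*l + 3) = (l - 3)*(l + 1)*(l - 1)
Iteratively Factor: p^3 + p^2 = (p)*(p^2 + p) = p*(p + 1)*(p)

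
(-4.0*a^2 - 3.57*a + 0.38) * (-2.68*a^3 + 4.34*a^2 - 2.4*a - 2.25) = 10.72*a^5 - 7.7924*a^4 - 6.9122*a^3 + 19.2172*a^2 + 7.1205*a - 0.855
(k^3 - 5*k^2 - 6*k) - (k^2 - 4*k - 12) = k^3 - 6*k^2 - 2*k + 12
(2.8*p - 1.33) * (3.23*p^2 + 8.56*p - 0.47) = 9.044*p^3 + 19.6721*p^2 - 12.7008*p + 0.6251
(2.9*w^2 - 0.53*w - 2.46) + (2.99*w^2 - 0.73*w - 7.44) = 5.89*w^2 - 1.26*w - 9.9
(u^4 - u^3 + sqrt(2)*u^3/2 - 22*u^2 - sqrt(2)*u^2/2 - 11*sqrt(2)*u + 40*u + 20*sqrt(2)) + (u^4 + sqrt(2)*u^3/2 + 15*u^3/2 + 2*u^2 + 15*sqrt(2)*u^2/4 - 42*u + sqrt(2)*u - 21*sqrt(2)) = 2*u^4 + sqrt(2)*u^3 + 13*u^3/2 - 20*u^2 + 13*sqrt(2)*u^2/4 - 10*sqrt(2)*u - 2*u - sqrt(2)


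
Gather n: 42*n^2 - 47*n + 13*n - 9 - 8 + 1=42*n^2 - 34*n - 16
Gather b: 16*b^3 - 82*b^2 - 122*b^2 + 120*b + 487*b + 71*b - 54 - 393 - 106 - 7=16*b^3 - 204*b^2 + 678*b - 560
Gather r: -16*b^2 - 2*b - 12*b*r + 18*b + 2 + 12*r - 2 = -16*b^2 + 16*b + r*(12 - 12*b)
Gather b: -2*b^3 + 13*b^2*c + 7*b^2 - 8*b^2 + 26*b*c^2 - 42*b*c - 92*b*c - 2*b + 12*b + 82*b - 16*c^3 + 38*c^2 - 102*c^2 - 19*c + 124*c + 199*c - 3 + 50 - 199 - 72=-2*b^3 + b^2*(13*c - 1) + b*(26*c^2 - 134*c + 92) - 16*c^3 - 64*c^2 + 304*c - 224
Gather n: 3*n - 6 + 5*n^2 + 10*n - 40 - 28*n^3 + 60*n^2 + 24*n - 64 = -28*n^3 + 65*n^2 + 37*n - 110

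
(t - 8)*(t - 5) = t^2 - 13*t + 40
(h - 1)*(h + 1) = h^2 - 1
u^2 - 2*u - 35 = (u - 7)*(u + 5)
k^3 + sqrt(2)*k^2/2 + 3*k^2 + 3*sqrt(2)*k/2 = k*(k + 3)*(k + sqrt(2)/2)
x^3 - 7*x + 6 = (x - 2)*(x - 1)*(x + 3)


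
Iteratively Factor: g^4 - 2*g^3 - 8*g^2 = (g - 4)*(g^3 + 2*g^2) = g*(g - 4)*(g^2 + 2*g) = g^2*(g - 4)*(g + 2)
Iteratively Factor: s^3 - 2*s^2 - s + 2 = (s + 1)*(s^2 - 3*s + 2) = (s - 2)*(s + 1)*(s - 1)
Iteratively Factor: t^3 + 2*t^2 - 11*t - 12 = (t - 3)*(t^2 + 5*t + 4) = (t - 3)*(t + 4)*(t + 1)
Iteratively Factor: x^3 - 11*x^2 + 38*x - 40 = (x - 2)*(x^2 - 9*x + 20) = (x - 4)*(x - 2)*(x - 5)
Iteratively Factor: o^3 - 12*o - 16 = (o + 2)*(o^2 - 2*o - 8) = (o - 4)*(o + 2)*(o + 2)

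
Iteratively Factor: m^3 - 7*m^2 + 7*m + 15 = (m - 5)*(m^2 - 2*m - 3) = (m - 5)*(m - 3)*(m + 1)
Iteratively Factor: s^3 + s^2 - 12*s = (s - 3)*(s^2 + 4*s) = s*(s - 3)*(s + 4)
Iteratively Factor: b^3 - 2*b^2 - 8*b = (b + 2)*(b^2 - 4*b) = b*(b + 2)*(b - 4)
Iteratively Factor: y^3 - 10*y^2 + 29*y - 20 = (y - 4)*(y^2 - 6*y + 5) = (y - 4)*(y - 1)*(y - 5)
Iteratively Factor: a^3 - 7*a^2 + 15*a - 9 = (a - 3)*(a^2 - 4*a + 3) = (a - 3)^2*(a - 1)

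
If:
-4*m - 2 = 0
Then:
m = -1/2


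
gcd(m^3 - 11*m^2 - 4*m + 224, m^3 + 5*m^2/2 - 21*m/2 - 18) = m + 4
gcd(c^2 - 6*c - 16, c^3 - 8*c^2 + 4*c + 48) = c + 2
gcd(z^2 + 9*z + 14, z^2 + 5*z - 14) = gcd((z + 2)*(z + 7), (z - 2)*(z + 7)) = z + 7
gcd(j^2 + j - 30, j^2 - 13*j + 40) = j - 5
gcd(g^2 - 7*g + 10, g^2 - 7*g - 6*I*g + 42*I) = 1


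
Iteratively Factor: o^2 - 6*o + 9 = (o - 3)*(o - 3)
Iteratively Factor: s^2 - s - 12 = (s + 3)*(s - 4)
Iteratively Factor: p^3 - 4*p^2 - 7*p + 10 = (p - 1)*(p^2 - 3*p - 10) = (p - 1)*(p + 2)*(p - 5)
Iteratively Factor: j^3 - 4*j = (j + 2)*(j^2 - 2*j) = (j - 2)*(j + 2)*(j)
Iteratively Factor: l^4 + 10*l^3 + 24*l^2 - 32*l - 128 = (l + 4)*(l^3 + 6*l^2 - 32) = (l + 4)^2*(l^2 + 2*l - 8) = (l + 4)^3*(l - 2)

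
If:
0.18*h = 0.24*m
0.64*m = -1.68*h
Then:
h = 0.00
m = 0.00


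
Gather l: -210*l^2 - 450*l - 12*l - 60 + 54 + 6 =-210*l^2 - 462*l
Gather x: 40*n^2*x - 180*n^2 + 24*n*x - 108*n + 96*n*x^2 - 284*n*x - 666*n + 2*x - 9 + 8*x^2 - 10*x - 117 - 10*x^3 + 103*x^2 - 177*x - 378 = -180*n^2 - 774*n - 10*x^3 + x^2*(96*n + 111) + x*(40*n^2 - 260*n - 185) - 504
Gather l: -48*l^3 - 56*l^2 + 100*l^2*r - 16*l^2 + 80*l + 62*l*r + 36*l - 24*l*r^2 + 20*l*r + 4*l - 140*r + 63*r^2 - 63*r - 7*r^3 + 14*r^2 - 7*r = -48*l^3 + l^2*(100*r - 72) + l*(-24*r^2 + 82*r + 120) - 7*r^3 + 77*r^2 - 210*r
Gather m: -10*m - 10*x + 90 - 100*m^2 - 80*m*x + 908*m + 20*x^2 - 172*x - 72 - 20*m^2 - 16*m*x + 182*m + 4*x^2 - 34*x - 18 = -120*m^2 + m*(1080 - 96*x) + 24*x^2 - 216*x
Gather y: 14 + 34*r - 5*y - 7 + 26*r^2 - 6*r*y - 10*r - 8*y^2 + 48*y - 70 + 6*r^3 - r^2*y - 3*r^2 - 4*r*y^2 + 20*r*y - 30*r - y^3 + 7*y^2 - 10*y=6*r^3 + 23*r^2 - 6*r - y^3 + y^2*(-4*r - 1) + y*(-r^2 + 14*r + 33) - 63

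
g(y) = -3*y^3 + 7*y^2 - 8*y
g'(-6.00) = -416.00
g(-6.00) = 948.00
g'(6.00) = -248.00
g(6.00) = -444.00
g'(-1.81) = -62.82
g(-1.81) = 55.20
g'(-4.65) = -267.70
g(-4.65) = 490.19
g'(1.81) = -12.14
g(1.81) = -9.34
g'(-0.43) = -15.68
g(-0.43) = 4.97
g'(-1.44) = -46.82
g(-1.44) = 34.99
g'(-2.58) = -104.03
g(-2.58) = 118.76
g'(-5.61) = -369.79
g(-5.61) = 794.86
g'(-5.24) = -328.48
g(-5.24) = 665.76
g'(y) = -9*y^2 + 14*y - 8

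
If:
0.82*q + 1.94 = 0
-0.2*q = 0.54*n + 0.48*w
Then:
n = 0.876242095754291 - 0.888888888888889*w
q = -2.37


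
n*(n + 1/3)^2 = n^3 + 2*n^2/3 + n/9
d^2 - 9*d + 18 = (d - 6)*(d - 3)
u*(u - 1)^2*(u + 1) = u^4 - u^3 - u^2 + u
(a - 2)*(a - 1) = a^2 - 3*a + 2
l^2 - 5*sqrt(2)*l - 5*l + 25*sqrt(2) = (l - 5)*(l - 5*sqrt(2))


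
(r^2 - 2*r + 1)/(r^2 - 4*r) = (r^2 - 2*r + 1)/(r*(r - 4))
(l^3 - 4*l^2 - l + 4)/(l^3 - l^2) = 1 - 3/l - 4/l^2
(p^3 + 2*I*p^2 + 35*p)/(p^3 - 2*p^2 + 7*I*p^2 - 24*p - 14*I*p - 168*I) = p*(p - 5*I)/(p^2 - 2*p - 24)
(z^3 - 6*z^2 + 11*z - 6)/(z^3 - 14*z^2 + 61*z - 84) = (z^2 - 3*z + 2)/(z^2 - 11*z + 28)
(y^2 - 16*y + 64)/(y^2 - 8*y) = (y - 8)/y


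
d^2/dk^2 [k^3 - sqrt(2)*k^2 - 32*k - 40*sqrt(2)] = 6*k - 2*sqrt(2)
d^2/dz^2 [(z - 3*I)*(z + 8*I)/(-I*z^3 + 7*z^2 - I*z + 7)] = 2*(I*z^6 - 15*z^5 + 36*I*z^4 - 1038*z^3 - 3099*I*z^2 - 735*z + 1186*I)/(z^9 + 21*I*z^8 - 144*z^7 - 280*I*z^6 - 438*z^5 - 966*I*z^4 - 440*z^3 - 1008*I*z^2 - 147*z - 343*I)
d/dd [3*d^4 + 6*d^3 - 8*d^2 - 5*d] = 12*d^3 + 18*d^2 - 16*d - 5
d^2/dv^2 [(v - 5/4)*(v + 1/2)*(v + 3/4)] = 6*v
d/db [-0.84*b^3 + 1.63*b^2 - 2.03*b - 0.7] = -2.52*b^2 + 3.26*b - 2.03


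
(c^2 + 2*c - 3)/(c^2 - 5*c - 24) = (c - 1)/(c - 8)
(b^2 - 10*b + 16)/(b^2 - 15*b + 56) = (b - 2)/(b - 7)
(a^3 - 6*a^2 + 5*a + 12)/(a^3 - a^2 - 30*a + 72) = (a + 1)/(a + 6)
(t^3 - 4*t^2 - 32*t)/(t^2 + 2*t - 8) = t*(t - 8)/(t - 2)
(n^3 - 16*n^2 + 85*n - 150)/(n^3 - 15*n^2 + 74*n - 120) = (n - 5)/(n - 4)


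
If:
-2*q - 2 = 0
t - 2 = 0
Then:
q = -1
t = 2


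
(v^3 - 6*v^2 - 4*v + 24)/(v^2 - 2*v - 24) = (v^2 - 4)/(v + 4)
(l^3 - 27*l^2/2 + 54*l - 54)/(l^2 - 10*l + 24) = (l^2 - 15*l/2 + 9)/(l - 4)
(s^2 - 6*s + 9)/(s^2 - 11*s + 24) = (s - 3)/(s - 8)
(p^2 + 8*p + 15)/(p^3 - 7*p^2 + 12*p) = (p^2 + 8*p + 15)/(p*(p^2 - 7*p + 12))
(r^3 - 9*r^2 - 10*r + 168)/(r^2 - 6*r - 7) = (r^2 - 2*r - 24)/(r + 1)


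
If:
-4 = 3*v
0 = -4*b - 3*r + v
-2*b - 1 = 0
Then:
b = -1/2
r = 2/9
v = -4/3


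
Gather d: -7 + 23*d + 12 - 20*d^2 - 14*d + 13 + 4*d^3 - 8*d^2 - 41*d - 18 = 4*d^3 - 28*d^2 - 32*d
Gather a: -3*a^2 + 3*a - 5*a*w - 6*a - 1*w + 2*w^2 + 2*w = -3*a^2 + a*(-5*w - 3) + 2*w^2 + w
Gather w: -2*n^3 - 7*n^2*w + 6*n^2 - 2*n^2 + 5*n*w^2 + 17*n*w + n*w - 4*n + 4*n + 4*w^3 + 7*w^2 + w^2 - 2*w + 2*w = -2*n^3 + 4*n^2 + 4*w^3 + w^2*(5*n + 8) + w*(-7*n^2 + 18*n)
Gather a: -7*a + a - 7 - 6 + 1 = -6*a - 12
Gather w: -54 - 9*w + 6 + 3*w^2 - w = 3*w^2 - 10*w - 48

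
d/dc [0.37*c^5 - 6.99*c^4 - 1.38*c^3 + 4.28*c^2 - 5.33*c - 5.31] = 1.85*c^4 - 27.96*c^3 - 4.14*c^2 + 8.56*c - 5.33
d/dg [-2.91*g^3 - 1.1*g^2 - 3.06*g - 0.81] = -8.73*g^2 - 2.2*g - 3.06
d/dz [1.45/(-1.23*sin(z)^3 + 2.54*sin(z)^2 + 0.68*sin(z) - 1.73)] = (5.3505*sin(z)^2 - 7.366*sin(z) - 0.986)*cos(z)/(1.23*sin(z)^3 - 2.54*sin(z)^2 - 0.68*sin(z) + 1.73)^2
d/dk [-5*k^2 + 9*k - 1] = 9 - 10*k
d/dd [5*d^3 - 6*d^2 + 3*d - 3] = 15*d^2 - 12*d + 3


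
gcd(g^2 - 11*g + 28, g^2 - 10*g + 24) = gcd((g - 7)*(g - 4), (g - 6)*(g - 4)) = g - 4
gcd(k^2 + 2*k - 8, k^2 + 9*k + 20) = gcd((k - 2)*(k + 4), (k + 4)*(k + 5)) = k + 4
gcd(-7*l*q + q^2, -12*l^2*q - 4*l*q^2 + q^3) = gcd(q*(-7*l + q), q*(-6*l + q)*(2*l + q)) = q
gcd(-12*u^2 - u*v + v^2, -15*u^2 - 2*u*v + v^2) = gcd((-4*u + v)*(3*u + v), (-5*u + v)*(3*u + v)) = 3*u + v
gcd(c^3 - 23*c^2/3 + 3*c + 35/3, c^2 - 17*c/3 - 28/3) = c - 7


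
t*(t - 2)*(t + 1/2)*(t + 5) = t^4 + 7*t^3/2 - 17*t^2/2 - 5*t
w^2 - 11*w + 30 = (w - 6)*(w - 5)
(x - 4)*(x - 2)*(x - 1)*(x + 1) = x^4 - 6*x^3 + 7*x^2 + 6*x - 8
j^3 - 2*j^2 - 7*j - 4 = (j - 4)*(j + 1)^2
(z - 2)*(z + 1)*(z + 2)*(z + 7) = z^4 + 8*z^3 + 3*z^2 - 32*z - 28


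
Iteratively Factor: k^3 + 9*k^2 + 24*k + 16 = (k + 4)*(k^2 + 5*k + 4) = (k + 1)*(k + 4)*(k + 4)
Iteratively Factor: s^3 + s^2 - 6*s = (s - 2)*(s^2 + 3*s) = s*(s - 2)*(s + 3)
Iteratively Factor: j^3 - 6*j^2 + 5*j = (j - 5)*(j^2 - j) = j*(j - 5)*(j - 1)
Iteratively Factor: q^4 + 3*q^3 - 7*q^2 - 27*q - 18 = (q + 2)*(q^3 + q^2 - 9*q - 9) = (q - 3)*(q + 2)*(q^2 + 4*q + 3) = (q - 3)*(q + 2)*(q + 3)*(q + 1)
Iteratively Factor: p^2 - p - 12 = (p + 3)*(p - 4)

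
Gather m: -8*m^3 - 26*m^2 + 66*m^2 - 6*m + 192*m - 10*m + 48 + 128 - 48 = -8*m^3 + 40*m^2 + 176*m + 128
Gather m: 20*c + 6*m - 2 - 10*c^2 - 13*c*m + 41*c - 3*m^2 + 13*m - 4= -10*c^2 + 61*c - 3*m^2 + m*(19 - 13*c) - 6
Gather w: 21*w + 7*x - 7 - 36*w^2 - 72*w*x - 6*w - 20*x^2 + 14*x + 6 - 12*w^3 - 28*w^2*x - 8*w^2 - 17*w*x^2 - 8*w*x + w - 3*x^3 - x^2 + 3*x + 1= -12*w^3 + w^2*(-28*x - 44) + w*(-17*x^2 - 80*x + 16) - 3*x^3 - 21*x^2 + 24*x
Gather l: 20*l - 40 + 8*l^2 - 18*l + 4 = 8*l^2 + 2*l - 36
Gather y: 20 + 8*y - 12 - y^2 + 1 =-y^2 + 8*y + 9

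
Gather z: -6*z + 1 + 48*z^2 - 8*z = 48*z^2 - 14*z + 1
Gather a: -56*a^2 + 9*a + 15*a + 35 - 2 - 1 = -56*a^2 + 24*a + 32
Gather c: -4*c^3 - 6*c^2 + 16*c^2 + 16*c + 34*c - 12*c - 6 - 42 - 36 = -4*c^3 + 10*c^2 + 38*c - 84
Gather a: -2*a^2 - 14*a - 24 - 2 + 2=-2*a^2 - 14*a - 24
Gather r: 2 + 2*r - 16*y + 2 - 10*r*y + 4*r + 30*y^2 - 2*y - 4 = r*(6 - 10*y) + 30*y^2 - 18*y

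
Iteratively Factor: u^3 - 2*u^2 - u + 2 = (u - 1)*(u^2 - u - 2) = (u - 2)*(u - 1)*(u + 1)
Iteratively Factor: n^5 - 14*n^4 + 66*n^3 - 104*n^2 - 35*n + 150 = (n - 2)*(n^4 - 12*n^3 + 42*n^2 - 20*n - 75) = (n - 5)*(n - 2)*(n^3 - 7*n^2 + 7*n + 15) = (n - 5)*(n - 2)*(n + 1)*(n^2 - 8*n + 15) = (n - 5)*(n - 3)*(n - 2)*(n + 1)*(n - 5)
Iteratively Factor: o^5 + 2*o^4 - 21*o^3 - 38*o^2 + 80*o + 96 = (o + 4)*(o^4 - 2*o^3 - 13*o^2 + 14*o + 24) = (o + 3)*(o + 4)*(o^3 - 5*o^2 + 2*o + 8) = (o - 4)*(o + 3)*(o + 4)*(o^2 - o - 2) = (o - 4)*(o - 2)*(o + 3)*(o + 4)*(o + 1)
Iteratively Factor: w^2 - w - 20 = (w + 4)*(w - 5)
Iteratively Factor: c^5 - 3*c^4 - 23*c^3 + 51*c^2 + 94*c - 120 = (c - 1)*(c^4 - 2*c^3 - 25*c^2 + 26*c + 120) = (c - 1)*(c + 2)*(c^3 - 4*c^2 - 17*c + 60) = (c - 3)*(c - 1)*(c + 2)*(c^2 - c - 20) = (c - 5)*(c - 3)*(c - 1)*(c + 2)*(c + 4)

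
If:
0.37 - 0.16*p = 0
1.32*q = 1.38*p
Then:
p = 2.31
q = 2.42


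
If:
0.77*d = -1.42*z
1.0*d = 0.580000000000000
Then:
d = 0.58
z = -0.31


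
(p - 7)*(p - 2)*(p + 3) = p^3 - 6*p^2 - 13*p + 42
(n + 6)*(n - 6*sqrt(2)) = n^2 - 6*sqrt(2)*n + 6*n - 36*sqrt(2)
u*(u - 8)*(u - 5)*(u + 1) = u^4 - 12*u^3 + 27*u^2 + 40*u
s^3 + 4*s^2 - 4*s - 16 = (s - 2)*(s + 2)*(s + 4)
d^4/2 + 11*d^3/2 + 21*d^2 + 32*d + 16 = (d/2 + 1)*(d + 1)*(d + 4)^2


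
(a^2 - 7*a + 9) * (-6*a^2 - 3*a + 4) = -6*a^4 + 39*a^3 - 29*a^2 - 55*a + 36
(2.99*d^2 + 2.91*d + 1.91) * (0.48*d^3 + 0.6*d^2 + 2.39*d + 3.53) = 1.4352*d^5 + 3.1908*d^4 + 9.8089*d^3 + 18.6556*d^2 + 14.8372*d + 6.7423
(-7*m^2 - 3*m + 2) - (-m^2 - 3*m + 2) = -6*m^2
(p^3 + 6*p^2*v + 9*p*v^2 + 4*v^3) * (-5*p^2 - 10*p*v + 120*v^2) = -5*p^5 - 40*p^4*v + 15*p^3*v^2 + 610*p^2*v^3 + 1040*p*v^4 + 480*v^5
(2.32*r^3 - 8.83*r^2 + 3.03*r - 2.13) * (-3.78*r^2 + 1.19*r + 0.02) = -8.7696*r^5 + 36.1382*r^4 - 21.9147*r^3 + 11.4805*r^2 - 2.4741*r - 0.0426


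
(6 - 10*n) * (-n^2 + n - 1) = 10*n^3 - 16*n^2 + 16*n - 6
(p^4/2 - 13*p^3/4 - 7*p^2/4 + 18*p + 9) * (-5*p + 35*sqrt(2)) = -5*p^5/2 + 65*p^4/4 + 35*sqrt(2)*p^4/2 - 455*sqrt(2)*p^3/4 + 35*p^3/4 - 90*p^2 - 245*sqrt(2)*p^2/4 - 45*p + 630*sqrt(2)*p + 315*sqrt(2)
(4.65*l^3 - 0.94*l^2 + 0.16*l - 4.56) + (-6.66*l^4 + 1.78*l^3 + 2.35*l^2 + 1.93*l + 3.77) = -6.66*l^4 + 6.43*l^3 + 1.41*l^2 + 2.09*l - 0.79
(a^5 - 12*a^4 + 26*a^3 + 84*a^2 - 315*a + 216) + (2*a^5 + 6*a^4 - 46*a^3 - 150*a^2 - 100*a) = 3*a^5 - 6*a^4 - 20*a^3 - 66*a^2 - 415*a + 216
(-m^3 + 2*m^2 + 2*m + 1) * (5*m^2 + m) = -5*m^5 + 9*m^4 + 12*m^3 + 7*m^2 + m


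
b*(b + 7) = b^2 + 7*b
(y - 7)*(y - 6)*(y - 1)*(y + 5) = y^4 - 9*y^3 - 15*y^2 + 233*y - 210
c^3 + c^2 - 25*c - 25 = (c - 5)*(c + 1)*(c + 5)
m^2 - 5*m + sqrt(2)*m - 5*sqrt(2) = (m - 5)*(m + sqrt(2))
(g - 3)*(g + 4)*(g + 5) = g^3 + 6*g^2 - 7*g - 60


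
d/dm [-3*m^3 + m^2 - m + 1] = -9*m^2 + 2*m - 1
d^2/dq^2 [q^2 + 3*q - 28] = 2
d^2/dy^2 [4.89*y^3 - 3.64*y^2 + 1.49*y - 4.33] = 29.34*y - 7.28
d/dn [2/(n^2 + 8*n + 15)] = 4*(-n - 4)/(n^2 + 8*n + 15)^2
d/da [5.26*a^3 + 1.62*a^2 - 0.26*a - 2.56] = 15.78*a^2 + 3.24*a - 0.26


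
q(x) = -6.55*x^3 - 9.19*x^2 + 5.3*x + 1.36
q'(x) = -19.65*x^2 - 18.38*x + 5.3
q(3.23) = -298.12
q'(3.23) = -259.07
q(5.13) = -1097.59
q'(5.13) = -606.12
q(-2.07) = 9.11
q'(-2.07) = -40.85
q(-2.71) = 49.87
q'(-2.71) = -89.20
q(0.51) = 0.80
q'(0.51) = -9.18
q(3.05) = -253.81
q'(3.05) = -233.55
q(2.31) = -116.17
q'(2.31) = -142.01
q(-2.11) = 10.79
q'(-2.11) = -43.40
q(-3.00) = 79.60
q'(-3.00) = -116.41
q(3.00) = -242.30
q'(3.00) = -226.69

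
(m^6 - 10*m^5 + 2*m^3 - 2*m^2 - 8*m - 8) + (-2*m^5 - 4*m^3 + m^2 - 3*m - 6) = m^6 - 12*m^5 - 2*m^3 - m^2 - 11*m - 14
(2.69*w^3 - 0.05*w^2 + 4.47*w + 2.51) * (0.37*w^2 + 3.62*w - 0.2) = 0.9953*w^5 + 9.7193*w^4 + 0.9349*w^3 + 17.1201*w^2 + 8.1922*w - 0.502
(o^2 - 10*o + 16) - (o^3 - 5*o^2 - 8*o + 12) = -o^3 + 6*o^2 - 2*o + 4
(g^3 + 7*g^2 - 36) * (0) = 0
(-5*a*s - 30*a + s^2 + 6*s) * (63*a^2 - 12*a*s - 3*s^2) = -315*a^3*s - 1890*a^3 + 123*a^2*s^2 + 738*a^2*s + 3*a*s^3 + 18*a*s^2 - 3*s^4 - 18*s^3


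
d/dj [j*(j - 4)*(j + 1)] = 3*j^2 - 6*j - 4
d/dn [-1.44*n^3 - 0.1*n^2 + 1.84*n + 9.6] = -4.32*n^2 - 0.2*n + 1.84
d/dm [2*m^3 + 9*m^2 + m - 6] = 6*m^2 + 18*m + 1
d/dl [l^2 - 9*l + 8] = 2*l - 9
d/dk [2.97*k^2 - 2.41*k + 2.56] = 5.94*k - 2.41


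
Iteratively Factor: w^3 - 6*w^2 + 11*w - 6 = (w - 2)*(w^2 - 4*w + 3) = (w - 3)*(w - 2)*(w - 1)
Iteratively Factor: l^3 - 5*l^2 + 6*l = (l - 2)*(l^2 - 3*l) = (l - 3)*(l - 2)*(l)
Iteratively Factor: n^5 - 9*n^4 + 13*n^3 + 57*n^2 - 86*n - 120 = (n - 5)*(n^4 - 4*n^3 - 7*n^2 + 22*n + 24) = (n - 5)*(n - 3)*(n^3 - n^2 - 10*n - 8) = (n - 5)*(n - 4)*(n - 3)*(n^2 + 3*n + 2) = (n - 5)*(n - 4)*(n - 3)*(n + 1)*(n + 2)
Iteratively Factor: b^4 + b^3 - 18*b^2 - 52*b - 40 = (b + 2)*(b^3 - b^2 - 16*b - 20) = (b + 2)^2*(b^2 - 3*b - 10) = (b - 5)*(b + 2)^2*(b + 2)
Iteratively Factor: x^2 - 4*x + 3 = (x - 1)*(x - 3)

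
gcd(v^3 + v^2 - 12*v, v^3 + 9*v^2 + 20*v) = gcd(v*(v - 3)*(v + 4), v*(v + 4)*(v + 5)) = v^2 + 4*v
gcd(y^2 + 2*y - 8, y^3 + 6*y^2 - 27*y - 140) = y + 4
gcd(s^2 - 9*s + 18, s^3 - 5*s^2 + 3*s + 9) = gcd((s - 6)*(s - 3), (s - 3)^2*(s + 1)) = s - 3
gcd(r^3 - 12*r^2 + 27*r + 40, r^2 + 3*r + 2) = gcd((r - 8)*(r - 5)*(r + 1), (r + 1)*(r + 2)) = r + 1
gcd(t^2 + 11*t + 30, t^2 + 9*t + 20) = t + 5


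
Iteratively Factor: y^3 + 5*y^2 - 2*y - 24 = (y - 2)*(y^2 + 7*y + 12) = (y - 2)*(y + 4)*(y + 3)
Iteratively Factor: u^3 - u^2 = (u - 1)*(u^2) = u*(u - 1)*(u)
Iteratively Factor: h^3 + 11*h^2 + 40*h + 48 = (h + 3)*(h^2 + 8*h + 16) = (h + 3)*(h + 4)*(h + 4)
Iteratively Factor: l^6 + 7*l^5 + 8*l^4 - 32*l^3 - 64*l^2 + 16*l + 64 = (l + 4)*(l^5 + 3*l^4 - 4*l^3 - 16*l^2 + 16) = (l - 1)*(l + 4)*(l^4 + 4*l^3 - 16*l - 16) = (l - 1)*(l + 2)*(l + 4)*(l^3 + 2*l^2 - 4*l - 8) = (l - 1)*(l + 2)^2*(l + 4)*(l^2 - 4) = (l - 1)*(l + 2)^3*(l + 4)*(l - 2)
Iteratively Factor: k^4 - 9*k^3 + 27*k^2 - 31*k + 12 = (k - 1)*(k^3 - 8*k^2 + 19*k - 12) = (k - 3)*(k - 1)*(k^2 - 5*k + 4) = (k - 4)*(k - 3)*(k - 1)*(k - 1)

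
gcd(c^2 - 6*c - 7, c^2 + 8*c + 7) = c + 1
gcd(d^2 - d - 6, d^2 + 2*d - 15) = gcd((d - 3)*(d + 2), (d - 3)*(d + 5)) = d - 3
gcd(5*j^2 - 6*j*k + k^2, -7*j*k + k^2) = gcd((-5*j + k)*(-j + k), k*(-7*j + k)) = 1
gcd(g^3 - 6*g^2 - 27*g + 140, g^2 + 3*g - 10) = g + 5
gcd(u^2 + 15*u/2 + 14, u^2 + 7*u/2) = u + 7/2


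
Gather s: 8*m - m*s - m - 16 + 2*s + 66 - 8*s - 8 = 7*m + s*(-m - 6) + 42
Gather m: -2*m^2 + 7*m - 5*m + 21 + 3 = -2*m^2 + 2*m + 24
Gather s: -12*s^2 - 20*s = -12*s^2 - 20*s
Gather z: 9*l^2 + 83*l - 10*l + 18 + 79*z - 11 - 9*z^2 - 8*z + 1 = 9*l^2 + 73*l - 9*z^2 + 71*z + 8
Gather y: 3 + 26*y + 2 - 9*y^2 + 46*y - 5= -9*y^2 + 72*y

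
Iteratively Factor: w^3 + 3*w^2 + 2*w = (w)*(w^2 + 3*w + 2) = w*(w + 2)*(w + 1)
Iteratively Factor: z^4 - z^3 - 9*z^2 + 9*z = (z - 3)*(z^3 + 2*z^2 - 3*z) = (z - 3)*(z - 1)*(z^2 + 3*z) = (z - 3)*(z - 1)*(z + 3)*(z)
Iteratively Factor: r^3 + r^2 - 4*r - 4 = (r + 2)*(r^2 - r - 2) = (r - 2)*(r + 2)*(r + 1)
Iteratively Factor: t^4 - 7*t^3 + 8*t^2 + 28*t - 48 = (t - 4)*(t^3 - 3*t^2 - 4*t + 12) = (t - 4)*(t - 3)*(t^2 - 4) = (t - 4)*(t - 3)*(t - 2)*(t + 2)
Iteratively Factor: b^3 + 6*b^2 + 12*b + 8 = (b + 2)*(b^2 + 4*b + 4) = (b + 2)^2*(b + 2)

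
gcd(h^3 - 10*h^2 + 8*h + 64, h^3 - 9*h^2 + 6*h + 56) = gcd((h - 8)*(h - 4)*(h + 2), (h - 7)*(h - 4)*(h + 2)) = h^2 - 2*h - 8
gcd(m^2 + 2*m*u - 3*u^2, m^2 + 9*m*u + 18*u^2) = m + 3*u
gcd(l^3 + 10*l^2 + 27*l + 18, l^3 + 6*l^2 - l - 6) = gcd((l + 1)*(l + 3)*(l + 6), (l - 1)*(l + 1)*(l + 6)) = l^2 + 7*l + 6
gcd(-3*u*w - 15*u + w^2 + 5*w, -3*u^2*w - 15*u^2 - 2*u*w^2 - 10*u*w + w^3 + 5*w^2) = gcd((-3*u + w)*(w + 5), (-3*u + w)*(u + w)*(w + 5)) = 3*u*w + 15*u - w^2 - 5*w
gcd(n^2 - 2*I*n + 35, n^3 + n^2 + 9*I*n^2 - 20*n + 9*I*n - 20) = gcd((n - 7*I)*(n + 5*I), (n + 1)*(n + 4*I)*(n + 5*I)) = n + 5*I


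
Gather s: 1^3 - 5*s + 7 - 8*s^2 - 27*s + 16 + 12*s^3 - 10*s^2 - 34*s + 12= 12*s^3 - 18*s^2 - 66*s + 36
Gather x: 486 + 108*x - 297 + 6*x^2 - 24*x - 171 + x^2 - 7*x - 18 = 7*x^2 + 77*x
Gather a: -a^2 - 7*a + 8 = -a^2 - 7*a + 8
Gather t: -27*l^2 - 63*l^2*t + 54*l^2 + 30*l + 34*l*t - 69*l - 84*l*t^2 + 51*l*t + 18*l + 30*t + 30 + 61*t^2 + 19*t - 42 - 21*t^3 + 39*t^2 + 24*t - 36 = 27*l^2 - 21*l - 21*t^3 + t^2*(100 - 84*l) + t*(-63*l^2 + 85*l + 73) - 48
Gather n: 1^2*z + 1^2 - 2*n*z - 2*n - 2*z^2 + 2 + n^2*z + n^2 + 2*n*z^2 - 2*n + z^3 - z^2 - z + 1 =n^2*(z + 1) + n*(2*z^2 - 2*z - 4) + z^3 - 3*z^2 + 4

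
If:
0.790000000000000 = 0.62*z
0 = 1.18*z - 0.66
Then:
No Solution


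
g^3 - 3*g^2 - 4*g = g*(g - 4)*(g + 1)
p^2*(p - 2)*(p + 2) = p^4 - 4*p^2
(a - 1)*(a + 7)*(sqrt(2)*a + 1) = sqrt(2)*a^3 + a^2 + 6*sqrt(2)*a^2 - 7*sqrt(2)*a + 6*a - 7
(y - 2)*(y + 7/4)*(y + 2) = y^3 + 7*y^2/4 - 4*y - 7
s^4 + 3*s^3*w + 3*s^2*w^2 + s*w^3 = s*(s + w)^3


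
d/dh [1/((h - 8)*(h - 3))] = (11 - 2*h)/(h^4 - 22*h^3 + 169*h^2 - 528*h + 576)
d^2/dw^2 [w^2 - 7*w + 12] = 2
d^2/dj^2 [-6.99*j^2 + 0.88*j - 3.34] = -13.9800000000000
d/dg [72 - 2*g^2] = -4*g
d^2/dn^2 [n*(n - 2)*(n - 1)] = 6*n - 6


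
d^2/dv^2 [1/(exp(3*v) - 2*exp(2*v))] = ((8 - 9*exp(v))*(exp(v) - 2) + 2*(3*exp(v) - 4)^2)*exp(-2*v)/(exp(v) - 2)^3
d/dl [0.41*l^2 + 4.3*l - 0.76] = 0.82*l + 4.3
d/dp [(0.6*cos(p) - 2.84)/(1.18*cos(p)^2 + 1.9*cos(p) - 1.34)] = (0.708*cos(p)^2 - 6.7024*cos(p) - 4.592)*sin(p)/(1.3924*cos(p)^4 + 4.484*cos(p)^3 + 0.4476*cos(p)^2 - 5.092*cos(p) + 1.7956)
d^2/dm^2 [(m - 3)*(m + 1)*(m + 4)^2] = 12*m^2 + 36*m - 6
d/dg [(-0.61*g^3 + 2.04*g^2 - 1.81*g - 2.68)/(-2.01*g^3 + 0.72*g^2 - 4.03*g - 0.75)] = (3.6612*g^4 - 2.3596*g^3 - 21.7059*g^2 + 0.7992*g - 9.4429)/(4.0401*g^6 - 2.8944*g^5 + 16.719*g^4 - 2.7882*g^3 + 15.1609*g^2 + 6.045*g + 0.5625)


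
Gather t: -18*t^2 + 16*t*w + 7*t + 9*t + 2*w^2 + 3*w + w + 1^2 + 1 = -18*t^2 + t*(16*w + 16) + 2*w^2 + 4*w + 2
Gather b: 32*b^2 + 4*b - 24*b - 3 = 32*b^2 - 20*b - 3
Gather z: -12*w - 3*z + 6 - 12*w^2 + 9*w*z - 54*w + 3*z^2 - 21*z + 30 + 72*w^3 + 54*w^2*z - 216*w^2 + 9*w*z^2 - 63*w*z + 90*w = 72*w^3 - 228*w^2 + 24*w + z^2*(9*w + 3) + z*(54*w^2 - 54*w - 24) + 36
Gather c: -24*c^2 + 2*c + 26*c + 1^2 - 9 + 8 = -24*c^2 + 28*c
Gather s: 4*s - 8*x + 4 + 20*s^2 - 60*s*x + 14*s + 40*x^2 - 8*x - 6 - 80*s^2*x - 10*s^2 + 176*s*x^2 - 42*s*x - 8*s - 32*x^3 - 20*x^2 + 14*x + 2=s^2*(10 - 80*x) + s*(176*x^2 - 102*x + 10) - 32*x^3 + 20*x^2 - 2*x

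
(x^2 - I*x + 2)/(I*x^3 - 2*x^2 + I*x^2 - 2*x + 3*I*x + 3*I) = (-I*x^2 - x - 2*I)/(x^3 + x^2*(1 + 2*I) + x*(3 + 2*I) + 3)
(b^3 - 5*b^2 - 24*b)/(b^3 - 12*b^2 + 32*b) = (b + 3)/(b - 4)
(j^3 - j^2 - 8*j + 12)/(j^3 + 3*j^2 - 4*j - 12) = (j - 2)/(j + 2)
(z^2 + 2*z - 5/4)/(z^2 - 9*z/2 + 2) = (z + 5/2)/(z - 4)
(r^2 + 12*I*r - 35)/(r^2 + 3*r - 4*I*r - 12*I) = (r^2 + 12*I*r - 35)/(r^2 + r*(3 - 4*I) - 12*I)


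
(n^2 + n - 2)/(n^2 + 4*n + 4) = (n - 1)/(n + 2)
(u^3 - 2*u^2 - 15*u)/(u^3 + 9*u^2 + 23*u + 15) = u*(u - 5)/(u^2 + 6*u + 5)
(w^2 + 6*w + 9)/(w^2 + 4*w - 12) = (w^2 + 6*w + 9)/(w^2 + 4*w - 12)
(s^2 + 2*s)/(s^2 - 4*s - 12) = s/(s - 6)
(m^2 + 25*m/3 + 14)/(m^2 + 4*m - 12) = (m + 7/3)/(m - 2)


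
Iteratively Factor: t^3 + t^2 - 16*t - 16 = (t + 1)*(t^2 - 16) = (t - 4)*(t + 1)*(t + 4)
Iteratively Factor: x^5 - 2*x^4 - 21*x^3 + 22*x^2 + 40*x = (x)*(x^4 - 2*x^3 - 21*x^2 + 22*x + 40) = x*(x + 1)*(x^3 - 3*x^2 - 18*x + 40) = x*(x + 1)*(x + 4)*(x^2 - 7*x + 10) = x*(x - 2)*(x + 1)*(x + 4)*(x - 5)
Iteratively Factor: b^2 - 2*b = (b)*(b - 2)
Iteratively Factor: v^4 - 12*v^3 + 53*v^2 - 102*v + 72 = (v - 4)*(v^3 - 8*v^2 + 21*v - 18) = (v - 4)*(v - 3)*(v^2 - 5*v + 6) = (v - 4)*(v - 3)*(v - 2)*(v - 3)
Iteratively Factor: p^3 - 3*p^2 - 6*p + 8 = (p - 1)*(p^2 - 2*p - 8) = (p - 4)*(p - 1)*(p + 2)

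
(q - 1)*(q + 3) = q^2 + 2*q - 3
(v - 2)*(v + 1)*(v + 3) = v^3 + 2*v^2 - 5*v - 6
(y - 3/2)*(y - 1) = y^2 - 5*y/2 + 3/2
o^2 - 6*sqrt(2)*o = o*(o - 6*sqrt(2))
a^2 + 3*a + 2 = (a + 1)*(a + 2)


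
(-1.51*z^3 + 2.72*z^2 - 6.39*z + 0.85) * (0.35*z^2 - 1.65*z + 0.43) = -0.5285*z^5 + 3.4435*z^4 - 7.3738*z^3 + 12.0106*z^2 - 4.1502*z + 0.3655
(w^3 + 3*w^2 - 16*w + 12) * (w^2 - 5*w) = w^5 - 2*w^4 - 31*w^3 + 92*w^2 - 60*w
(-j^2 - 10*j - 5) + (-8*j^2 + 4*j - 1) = -9*j^2 - 6*j - 6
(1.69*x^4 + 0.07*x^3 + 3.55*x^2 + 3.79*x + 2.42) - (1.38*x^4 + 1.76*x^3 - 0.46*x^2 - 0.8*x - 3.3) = 0.31*x^4 - 1.69*x^3 + 4.01*x^2 + 4.59*x + 5.72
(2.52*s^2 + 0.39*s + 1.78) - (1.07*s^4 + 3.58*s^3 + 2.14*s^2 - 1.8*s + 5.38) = -1.07*s^4 - 3.58*s^3 + 0.38*s^2 + 2.19*s - 3.6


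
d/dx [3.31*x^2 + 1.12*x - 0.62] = 6.62*x + 1.12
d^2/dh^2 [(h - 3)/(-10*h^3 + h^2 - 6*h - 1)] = 2*(-4*(h - 3)*(15*h^2 - h + 3)^2 + (30*h^2 - 2*h + (h - 3)*(30*h - 1) + 6)*(10*h^3 - h^2 + 6*h + 1))/(10*h^3 - h^2 + 6*h + 1)^3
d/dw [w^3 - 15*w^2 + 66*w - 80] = 3*w^2 - 30*w + 66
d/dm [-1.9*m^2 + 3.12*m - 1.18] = 3.12 - 3.8*m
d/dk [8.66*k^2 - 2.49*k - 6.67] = 17.32*k - 2.49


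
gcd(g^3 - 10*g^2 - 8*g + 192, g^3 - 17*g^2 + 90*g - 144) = g^2 - 14*g + 48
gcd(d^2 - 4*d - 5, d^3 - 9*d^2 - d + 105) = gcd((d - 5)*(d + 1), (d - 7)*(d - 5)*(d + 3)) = d - 5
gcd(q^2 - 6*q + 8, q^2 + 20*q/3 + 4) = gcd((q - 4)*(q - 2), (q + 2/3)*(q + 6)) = 1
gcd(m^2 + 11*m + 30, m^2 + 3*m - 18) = m + 6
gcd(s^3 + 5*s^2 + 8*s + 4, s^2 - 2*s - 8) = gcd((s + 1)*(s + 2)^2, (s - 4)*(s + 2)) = s + 2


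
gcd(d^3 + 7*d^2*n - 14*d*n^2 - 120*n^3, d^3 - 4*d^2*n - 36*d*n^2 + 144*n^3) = d^2 + 2*d*n - 24*n^2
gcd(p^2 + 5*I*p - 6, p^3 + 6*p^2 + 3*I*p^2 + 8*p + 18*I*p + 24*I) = p + 3*I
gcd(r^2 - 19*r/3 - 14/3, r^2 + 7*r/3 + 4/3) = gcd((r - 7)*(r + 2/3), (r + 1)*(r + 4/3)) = 1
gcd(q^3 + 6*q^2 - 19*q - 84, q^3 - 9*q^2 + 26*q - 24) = q - 4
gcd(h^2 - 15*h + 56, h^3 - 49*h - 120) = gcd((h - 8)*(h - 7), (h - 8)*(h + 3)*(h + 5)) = h - 8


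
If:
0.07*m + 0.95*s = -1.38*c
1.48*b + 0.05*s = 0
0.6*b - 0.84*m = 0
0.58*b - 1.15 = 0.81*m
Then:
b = 805.00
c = 16374.17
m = 575.00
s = -23828.00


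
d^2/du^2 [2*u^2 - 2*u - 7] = 4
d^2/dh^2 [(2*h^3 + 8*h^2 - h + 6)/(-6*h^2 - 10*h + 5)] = 4*(128*h^3 - 534*h^2 - 570*h - 465)/(216*h^6 + 1080*h^5 + 1260*h^4 - 800*h^3 - 1050*h^2 + 750*h - 125)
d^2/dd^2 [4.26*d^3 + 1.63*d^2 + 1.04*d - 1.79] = 25.56*d + 3.26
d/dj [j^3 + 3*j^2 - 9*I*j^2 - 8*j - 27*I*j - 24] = 3*j^2 + j*(6 - 18*I) - 8 - 27*I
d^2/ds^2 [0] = 0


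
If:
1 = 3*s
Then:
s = 1/3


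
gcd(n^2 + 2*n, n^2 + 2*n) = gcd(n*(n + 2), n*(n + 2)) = n^2 + 2*n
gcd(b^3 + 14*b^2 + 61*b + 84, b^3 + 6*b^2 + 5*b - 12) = b^2 + 7*b + 12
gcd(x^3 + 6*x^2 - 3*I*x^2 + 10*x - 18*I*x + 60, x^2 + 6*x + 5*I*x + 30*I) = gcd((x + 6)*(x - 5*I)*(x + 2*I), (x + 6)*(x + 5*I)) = x + 6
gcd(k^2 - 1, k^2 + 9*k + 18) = 1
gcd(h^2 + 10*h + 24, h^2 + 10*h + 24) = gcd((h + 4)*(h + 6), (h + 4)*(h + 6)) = h^2 + 10*h + 24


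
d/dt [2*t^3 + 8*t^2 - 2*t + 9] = 6*t^2 + 16*t - 2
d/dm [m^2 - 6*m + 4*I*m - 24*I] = 2*m - 6 + 4*I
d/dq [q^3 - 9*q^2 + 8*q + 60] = 3*q^2 - 18*q + 8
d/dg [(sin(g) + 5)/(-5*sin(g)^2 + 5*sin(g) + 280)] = (sin(g)^2 + 10*sin(g) + 51)*cos(g)/(5*(sin(g) + cos(g)^2 + 55)^2)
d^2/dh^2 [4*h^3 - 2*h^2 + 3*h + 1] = 24*h - 4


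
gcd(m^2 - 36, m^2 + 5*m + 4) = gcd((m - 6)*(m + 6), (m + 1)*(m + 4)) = 1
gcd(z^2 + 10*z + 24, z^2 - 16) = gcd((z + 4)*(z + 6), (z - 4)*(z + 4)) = z + 4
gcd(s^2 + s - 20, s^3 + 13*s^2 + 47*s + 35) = s + 5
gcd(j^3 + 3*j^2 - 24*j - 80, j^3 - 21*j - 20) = j^2 - j - 20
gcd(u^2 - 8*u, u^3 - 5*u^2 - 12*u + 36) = 1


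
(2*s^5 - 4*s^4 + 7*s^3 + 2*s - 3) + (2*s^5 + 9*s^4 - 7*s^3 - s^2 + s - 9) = 4*s^5 + 5*s^4 - s^2 + 3*s - 12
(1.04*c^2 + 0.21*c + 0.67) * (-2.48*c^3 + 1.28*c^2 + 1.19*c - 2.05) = -2.5792*c^5 + 0.8104*c^4 - 0.1552*c^3 - 1.0245*c^2 + 0.3668*c - 1.3735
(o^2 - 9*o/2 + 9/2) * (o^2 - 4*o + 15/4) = o^4 - 17*o^3/2 + 105*o^2/4 - 279*o/8 + 135/8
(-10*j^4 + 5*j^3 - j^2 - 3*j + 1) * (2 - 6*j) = 60*j^5 - 50*j^4 + 16*j^3 + 16*j^2 - 12*j + 2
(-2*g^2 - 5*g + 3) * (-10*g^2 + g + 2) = 20*g^4 + 48*g^3 - 39*g^2 - 7*g + 6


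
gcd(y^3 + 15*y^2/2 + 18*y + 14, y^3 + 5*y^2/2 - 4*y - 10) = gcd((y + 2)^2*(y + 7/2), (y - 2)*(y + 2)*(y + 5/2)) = y + 2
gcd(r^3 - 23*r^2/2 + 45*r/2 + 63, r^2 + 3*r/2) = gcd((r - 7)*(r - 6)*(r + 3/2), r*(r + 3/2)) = r + 3/2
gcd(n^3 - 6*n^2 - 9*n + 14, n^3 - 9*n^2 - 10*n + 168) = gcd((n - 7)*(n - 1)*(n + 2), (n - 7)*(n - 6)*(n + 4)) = n - 7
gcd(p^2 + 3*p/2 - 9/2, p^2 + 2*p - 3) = p + 3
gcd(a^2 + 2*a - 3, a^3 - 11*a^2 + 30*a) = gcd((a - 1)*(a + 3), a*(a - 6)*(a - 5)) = 1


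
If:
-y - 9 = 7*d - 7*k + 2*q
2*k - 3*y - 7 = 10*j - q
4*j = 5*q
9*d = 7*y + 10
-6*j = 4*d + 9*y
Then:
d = 675/742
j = -2265/10388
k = 5476/2597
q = -453/2597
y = -1345/5194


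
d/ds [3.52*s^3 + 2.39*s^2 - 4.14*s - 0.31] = 10.56*s^2 + 4.78*s - 4.14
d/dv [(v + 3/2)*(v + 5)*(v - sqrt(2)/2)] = 3*v^2 - sqrt(2)*v + 13*v - 13*sqrt(2)/4 + 15/2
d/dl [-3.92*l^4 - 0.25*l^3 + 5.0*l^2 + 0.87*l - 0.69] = -15.68*l^3 - 0.75*l^2 + 10.0*l + 0.87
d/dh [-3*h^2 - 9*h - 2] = -6*h - 9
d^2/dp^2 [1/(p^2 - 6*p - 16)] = 2*(p^2 - 6*p - 4*(p - 3)^2 - 16)/(-p^2 + 6*p + 16)^3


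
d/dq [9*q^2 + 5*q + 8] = 18*q + 5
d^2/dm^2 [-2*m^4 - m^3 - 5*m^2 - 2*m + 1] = -24*m^2 - 6*m - 10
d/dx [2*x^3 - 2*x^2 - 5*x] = 6*x^2 - 4*x - 5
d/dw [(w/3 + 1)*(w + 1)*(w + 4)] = w^2 + 16*w/3 + 19/3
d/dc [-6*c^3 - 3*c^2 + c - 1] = -18*c^2 - 6*c + 1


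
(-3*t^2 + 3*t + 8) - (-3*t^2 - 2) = 3*t + 10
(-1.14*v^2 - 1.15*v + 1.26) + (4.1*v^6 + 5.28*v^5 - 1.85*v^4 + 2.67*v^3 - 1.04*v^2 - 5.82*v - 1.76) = 4.1*v^6 + 5.28*v^5 - 1.85*v^4 + 2.67*v^3 - 2.18*v^2 - 6.97*v - 0.5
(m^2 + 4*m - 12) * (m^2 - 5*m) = m^4 - m^3 - 32*m^2 + 60*m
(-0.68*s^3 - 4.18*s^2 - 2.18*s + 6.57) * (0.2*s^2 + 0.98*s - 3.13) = -0.136*s^5 - 1.5024*s^4 - 2.404*s^3 + 12.261*s^2 + 13.262*s - 20.5641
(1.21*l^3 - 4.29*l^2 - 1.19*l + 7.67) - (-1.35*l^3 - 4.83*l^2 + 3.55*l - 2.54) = 2.56*l^3 + 0.54*l^2 - 4.74*l + 10.21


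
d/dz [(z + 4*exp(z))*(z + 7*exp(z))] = 11*z*exp(z) + 2*z + 56*exp(2*z) + 11*exp(z)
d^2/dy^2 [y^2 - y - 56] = 2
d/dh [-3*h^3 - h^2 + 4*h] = -9*h^2 - 2*h + 4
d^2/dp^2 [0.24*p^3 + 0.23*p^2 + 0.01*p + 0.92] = 1.44*p + 0.46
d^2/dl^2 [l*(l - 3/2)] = 2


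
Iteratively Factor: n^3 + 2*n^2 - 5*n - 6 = (n - 2)*(n^2 + 4*n + 3) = (n - 2)*(n + 3)*(n + 1)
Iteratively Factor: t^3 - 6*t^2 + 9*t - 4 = (t - 4)*(t^2 - 2*t + 1) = (t - 4)*(t - 1)*(t - 1)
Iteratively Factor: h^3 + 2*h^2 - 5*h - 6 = (h + 1)*(h^2 + h - 6) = (h + 1)*(h + 3)*(h - 2)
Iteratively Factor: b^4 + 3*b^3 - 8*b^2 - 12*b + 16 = (b - 1)*(b^3 + 4*b^2 - 4*b - 16) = (b - 1)*(b + 2)*(b^2 + 2*b - 8) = (b - 1)*(b + 2)*(b + 4)*(b - 2)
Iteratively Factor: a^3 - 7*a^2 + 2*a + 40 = (a - 4)*(a^2 - 3*a - 10) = (a - 4)*(a + 2)*(a - 5)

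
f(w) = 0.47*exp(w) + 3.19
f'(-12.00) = 0.00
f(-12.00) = 3.19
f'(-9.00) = 0.00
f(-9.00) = 3.19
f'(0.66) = 0.91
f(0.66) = 4.10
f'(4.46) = 40.65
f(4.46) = 43.84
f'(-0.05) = 0.45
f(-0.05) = 3.64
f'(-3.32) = 0.02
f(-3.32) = 3.21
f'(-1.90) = 0.07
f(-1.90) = 3.26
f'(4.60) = 46.76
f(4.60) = 49.95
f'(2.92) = 8.71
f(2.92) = 11.90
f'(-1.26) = 0.13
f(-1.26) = 3.32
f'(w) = 0.47*exp(w)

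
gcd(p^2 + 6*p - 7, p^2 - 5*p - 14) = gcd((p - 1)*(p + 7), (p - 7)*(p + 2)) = 1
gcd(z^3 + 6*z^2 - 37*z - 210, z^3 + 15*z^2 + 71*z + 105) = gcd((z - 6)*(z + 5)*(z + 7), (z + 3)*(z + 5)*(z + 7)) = z^2 + 12*z + 35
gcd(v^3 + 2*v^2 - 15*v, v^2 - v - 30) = v + 5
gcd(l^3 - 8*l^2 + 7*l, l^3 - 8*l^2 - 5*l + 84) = l - 7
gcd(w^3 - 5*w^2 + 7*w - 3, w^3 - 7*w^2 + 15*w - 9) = w^2 - 4*w + 3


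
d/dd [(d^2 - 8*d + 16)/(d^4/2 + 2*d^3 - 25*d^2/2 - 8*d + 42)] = 4*(-d^5 + 10*d^4 - 204*d^2 + 484*d - 208)/(d^8 + 8*d^7 - 34*d^6 - 232*d^5 + 665*d^4 + 1472*d^3 - 3944*d^2 - 2688*d + 7056)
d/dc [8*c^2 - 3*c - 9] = 16*c - 3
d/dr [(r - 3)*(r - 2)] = 2*r - 5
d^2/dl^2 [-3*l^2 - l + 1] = -6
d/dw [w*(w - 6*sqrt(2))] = 2*w - 6*sqrt(2)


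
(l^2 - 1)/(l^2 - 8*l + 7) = (l + 1)/(l - 7)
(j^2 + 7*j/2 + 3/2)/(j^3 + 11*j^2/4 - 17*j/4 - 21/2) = 2*(2*j + 1)/(4*j^2 - j - 14)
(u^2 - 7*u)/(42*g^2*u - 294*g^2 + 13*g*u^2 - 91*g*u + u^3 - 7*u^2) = u/(42*g^2 + 13*g*u + u^2)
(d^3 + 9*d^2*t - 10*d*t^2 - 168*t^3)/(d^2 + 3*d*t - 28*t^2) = d + 6*t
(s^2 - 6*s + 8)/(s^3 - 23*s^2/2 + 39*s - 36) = 2*(s - 2)/(2*s^2 - 15*s + 18)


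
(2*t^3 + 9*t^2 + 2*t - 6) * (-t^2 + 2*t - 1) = -2*t^5 - 5*t^4 + 14*t^3 + t^2 - 14*t + 6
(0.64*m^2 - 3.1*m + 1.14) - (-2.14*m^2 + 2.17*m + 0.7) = 2.78*m^2 - 5.27*m + 0.44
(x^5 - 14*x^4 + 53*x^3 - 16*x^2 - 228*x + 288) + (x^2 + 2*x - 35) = x^5 - 14*x^4 + 53*x^3 - 15*x^2 - 226*x + 253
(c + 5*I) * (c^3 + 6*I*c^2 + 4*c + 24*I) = c^4 + 11*I*c^3 - 26*c^2 + 44*I*c - 120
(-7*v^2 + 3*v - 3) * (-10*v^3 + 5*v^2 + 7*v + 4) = 70*v^5 - 65*v^4 - 4*v^3 - 22*v^2 - 9*v - 12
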